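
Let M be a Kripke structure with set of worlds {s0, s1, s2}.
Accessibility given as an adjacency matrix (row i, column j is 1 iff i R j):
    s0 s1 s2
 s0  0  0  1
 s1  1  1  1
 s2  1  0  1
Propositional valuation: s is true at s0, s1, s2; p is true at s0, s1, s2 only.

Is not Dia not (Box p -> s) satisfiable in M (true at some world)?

Yes

Let φ = not Dia not (Box p -> s). Evaluate φ at each world:
  s0 (successors {s2}): φ is true.
  s1 (successors {s0, s1, s2}): φ is true.
  s2 (successors {s0, s2}): φ is true.
Detail at s0 (witness):
  At s0: Dia not (Box p -> s) is false, so not Dia not (Box p -> s) is true.
    At s0: Dia not (Box p -> s) requires not (Box p -> s) at some successor in {s2}.
      At s2: not (Box p -> s) is false.
    So Dia not (Box p -> s) is false at s0.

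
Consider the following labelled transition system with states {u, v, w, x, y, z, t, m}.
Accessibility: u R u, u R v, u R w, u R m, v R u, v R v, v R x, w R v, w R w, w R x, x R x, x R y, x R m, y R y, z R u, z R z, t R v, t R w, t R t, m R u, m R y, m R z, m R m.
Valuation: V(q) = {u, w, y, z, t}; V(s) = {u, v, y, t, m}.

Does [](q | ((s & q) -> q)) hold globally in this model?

Let φ = [](q | ((s & q) -> q)). Evaluate φ at each world:
  u (successors {u, v, w, m}): φ is true.
  v (successors {u, v, x}): φ is true.
  w (successors {v, w, x}): φ is true.
  x (successors {x, y, m}): φ is true.
  y (successors {y}): φ is true.
  z (successors {u, z}): φ is true.
  t (successors {v, w, t}): φ is true.
  m (successors {u, y, z, m}): φ is true.
For instance, at z:
  At z: [](q | ((s & q) -> q)) requires q | ((s & q) -> q) at every successor {u, z}.
    At u: q | ((s & q) -> q) is true.
    At z: q | ((s & q) -> q) is true.
  So [](q | ((s & q) -> q)) is true at z.

Yes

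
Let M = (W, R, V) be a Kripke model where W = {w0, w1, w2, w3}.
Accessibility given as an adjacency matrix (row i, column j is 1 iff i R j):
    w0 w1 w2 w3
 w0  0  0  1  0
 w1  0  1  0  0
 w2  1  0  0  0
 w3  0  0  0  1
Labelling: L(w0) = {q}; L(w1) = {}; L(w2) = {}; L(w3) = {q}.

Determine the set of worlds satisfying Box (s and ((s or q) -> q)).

Let φ = Box (s and ((s or q) -> q)). Evaluate φ at each world:
  w0 (successors {w2}): φ is false.
  w1 (successors {w1}): φ is false.
  w2 (successors {w0}): φ is false.
  w3 (successors {w3}): φ is false.
For instance, at w3:
  At w3: Box (s and ((s or q) -> q)) requires s and ((s or q) -> q) at every successor {w3}.
    s and ((s or q) -> q) fails at w3, so Box (s and ((s or q) -> q)) is false at w3.
Satisfying worlds: none.

none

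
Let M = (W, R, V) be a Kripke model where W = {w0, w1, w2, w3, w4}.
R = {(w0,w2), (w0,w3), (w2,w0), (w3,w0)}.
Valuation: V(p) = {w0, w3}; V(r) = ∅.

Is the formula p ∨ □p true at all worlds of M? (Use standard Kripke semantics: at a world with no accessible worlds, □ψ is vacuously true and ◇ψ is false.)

Recall that □ψ holds at a world iff ψ holds at every accessible world, and ◇ψ holds iff ψ holds at some accessible world.
Let φ = p ∨ □p. Evaluate φ at each world:
  w0 (successors {w2, w3}): φ is true.
  w1 (successors ∅): φ is true.
  w2 (successors {w0}): φ is true.
  w3 (successors {w0}): φ is true.
  w4 (successors ∅): φ is true.
For instance, at w2:
  At w2: p is false, □p is true, so p ∨ □p is true.
    At w2: □p requires p at every successor {w0}.
      At w0: p is true.
    So □p is true at w2.

Yes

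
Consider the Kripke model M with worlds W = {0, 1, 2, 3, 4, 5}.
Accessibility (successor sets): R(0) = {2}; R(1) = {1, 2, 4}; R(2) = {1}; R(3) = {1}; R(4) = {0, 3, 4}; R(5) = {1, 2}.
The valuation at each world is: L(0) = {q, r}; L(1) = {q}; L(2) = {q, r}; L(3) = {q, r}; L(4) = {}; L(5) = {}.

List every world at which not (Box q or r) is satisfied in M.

Let φ = not (Box q or r). Evaluate φ at each world:
  0 (successors {2}): φ is false.
  1 (successors {1, 2, 4}): φ is true.
  2 (successors {1}): φ is false.
  3 (successors {1}): φ is false.
  4 (successors {0, 3, 4}): φ is true.
  5 (successors {1, 2}): φ is false.
For instance, at 2:
  At 2: Box q or r is true, so not (Box q or r) is false.
    At 2: Box q is true, r is true, so Box q or r is true.
      At 2: Box q requires q at every successor {1}.
        At 1: q is true.
      So Box q is true at 2.
Satisfying worlds: {1, 4}

1, 4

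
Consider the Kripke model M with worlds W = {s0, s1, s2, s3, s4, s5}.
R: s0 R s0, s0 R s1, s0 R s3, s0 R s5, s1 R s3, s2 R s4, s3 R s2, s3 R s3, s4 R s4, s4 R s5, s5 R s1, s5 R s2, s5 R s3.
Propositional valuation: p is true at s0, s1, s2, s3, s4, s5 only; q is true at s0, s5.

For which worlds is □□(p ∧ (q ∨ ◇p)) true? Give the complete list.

Let φ = □□(p ∧ (q ∨ ◇p)). Evaluate φ at each world:
  s0 (successors {s0, s1, s3, s5}): φ is true.
  s1 (successors {s3}): φ is true.
  s2 (successors {s4}): φ is true.
  s3 (successors {s2, s3}): φ is true.
  s4 (successors {s4, s5}): φ is true.
  s5 (successors {s1, s2, s3}): φ is true.
For instance, at s1:
  At s1: □□(p ∧ (q ∨ ◇p)) requires □(p ∧ (q ∨ ◇p)) at every successor {s3}.
      At s3: □(p ∧ (q ∨ ◇p)) requires p ∧ (q ∨ ◇p) at every successor {s2, s3}.
        At s2: p ∧ (q ∨ ◇p) is true.
        At s3: p ∧ (q ∨ ◇p) is true.
      So □(p ∧ (q ∨ ◇p)) is true at s3.
  So □□(p ∧ (q ∨ ◇p)) is true at s1.
Satisfying worlds: {s0, s1, s2, s3, s4, s5}

s0, s1, s2, s3, s4, s5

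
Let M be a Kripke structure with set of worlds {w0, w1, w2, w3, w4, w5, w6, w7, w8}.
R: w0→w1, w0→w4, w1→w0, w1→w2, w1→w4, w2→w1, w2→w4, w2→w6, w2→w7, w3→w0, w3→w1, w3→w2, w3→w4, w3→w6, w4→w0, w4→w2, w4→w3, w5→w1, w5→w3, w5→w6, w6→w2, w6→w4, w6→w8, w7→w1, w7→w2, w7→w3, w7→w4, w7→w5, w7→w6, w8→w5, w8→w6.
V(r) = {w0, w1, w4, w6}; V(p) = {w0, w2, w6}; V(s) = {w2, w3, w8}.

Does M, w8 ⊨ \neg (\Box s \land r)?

Yes

Recall that \Box ψ holds at a world iff ψ holds at every accessible world, and \Diamond ψ holds iff ψ holds at some accessible world.
At w8: \Box s \land r is false, so \neg (\Box s \land r) is true.
  At w8: \Box s is false, r is false, so \Box s \land r is false.
    At w8: \Box s requires s at every successor {w5, w6}.
      s fails at w5, so \Box s is false at w8.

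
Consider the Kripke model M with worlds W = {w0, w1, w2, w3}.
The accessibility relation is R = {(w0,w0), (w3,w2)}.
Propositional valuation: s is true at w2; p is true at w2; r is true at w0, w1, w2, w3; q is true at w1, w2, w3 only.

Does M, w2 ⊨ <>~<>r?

No

At w2: no accessible worlds, so <>~<>r is false.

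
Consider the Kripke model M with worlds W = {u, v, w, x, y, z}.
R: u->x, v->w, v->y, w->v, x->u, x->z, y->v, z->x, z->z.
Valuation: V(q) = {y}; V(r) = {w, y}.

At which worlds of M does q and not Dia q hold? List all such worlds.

y

Let φ = q and not Dia q. Evaluate φ at each world:
  u (successors {x}): φ is false.
  v (successors {w, y}): φ is false.
  w (successors {v}): φ is false.
  x (successors {u, z}): φ is false.
  y (successors {v}): φ is true.
  z (successors {x, z}): φ is false.
For instance, at x:
  At x: q is false, not Dia q is true, so q and not Dia q is false.
    At x: Dia q is false, so not Dia q is true.
      At x: Dia q requires q at some successor in {u, z}.
        At u: q is false.
        At z: q is false.
      So Dia q is false at x.
Satisfying worlds: {y}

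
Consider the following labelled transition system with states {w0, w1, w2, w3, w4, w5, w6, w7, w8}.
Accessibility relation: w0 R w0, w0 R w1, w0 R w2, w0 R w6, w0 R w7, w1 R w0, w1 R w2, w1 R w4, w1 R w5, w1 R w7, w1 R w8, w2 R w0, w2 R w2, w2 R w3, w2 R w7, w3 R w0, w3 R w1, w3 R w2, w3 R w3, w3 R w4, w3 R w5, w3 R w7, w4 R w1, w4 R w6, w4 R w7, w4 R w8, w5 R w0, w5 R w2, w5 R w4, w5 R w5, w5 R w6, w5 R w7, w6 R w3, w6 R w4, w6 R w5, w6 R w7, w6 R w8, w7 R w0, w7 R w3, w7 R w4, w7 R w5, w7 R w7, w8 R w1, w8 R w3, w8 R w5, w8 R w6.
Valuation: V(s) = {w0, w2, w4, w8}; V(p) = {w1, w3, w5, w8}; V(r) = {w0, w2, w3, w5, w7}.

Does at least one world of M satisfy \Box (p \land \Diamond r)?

Let φ = \Box (p \land \Diamond r). Evaluate φ at each world:
  w0 (successors {w0, w1, w2, w6, w7}): φ is false.
  w1 (successors {w0, w2, w4, w5, w7, w8}): φ is false.
  w2 (successors {w0, w2, w3, w7}): φ is false.
  w3 (successors {w0, w1, w2, w3, w4, w5, w7}): φ is false.
  w4 (successors {w1, w6, w7, w8}): φ is false.
  w5 (successors {w0, w2, w4, w5, w6, w7}): φ is false.
  w6 (successors {w3, w4, w5, w7, w8}): φ is false.
  w7 (successors {w0, w3, w4, w5, w7}): φ is false.
  w8 (successors {w1, w3, w5, w6}): φ is false.
For instance, at w0:
  At w0: \Box (p \land \Diamond r) requires p \land \Diamond r at every successor {w0, w1, w2, w6, w7}.
    p \land \Diamond r fails at w0, so \Box (p \land \Diamond r) is false at w0.
      At w0: p is false, \Diamond r is true, so p \land \Diamond r is false.

No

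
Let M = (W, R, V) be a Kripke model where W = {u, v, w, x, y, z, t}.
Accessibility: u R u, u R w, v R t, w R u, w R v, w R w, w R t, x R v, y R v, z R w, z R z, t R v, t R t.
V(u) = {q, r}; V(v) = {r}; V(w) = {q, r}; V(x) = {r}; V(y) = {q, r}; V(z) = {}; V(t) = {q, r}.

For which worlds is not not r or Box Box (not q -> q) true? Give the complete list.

u, v, w, x, y, t

Let φ = not not r or Box Box (not q -> q). Evaluate φ at each world:
  u (successors {u, w}): φ is true.
  v (successors {t}): φ is true.
  w (successors {u, v, w, t}): φ is true.
  x (successors {v}): φ is true.
  y (successors {v}): φ is true.
  z (successors {w, z}): φ is false.
  t (successors {v, t}): φ is true.
For instance, at v:
  At v: not not r is true, Box Box (not q -> q) is false, so not not r or Box Box (not q -> q) is true.
    At v: Box Box (not q -> q) requires Box (not q -> q) at every successor {t}.
      Box (not q -> q) fails at t, so Box Box (not q -> q) is false at v.
Satisfying worlds: {u, v, w, x, y, t}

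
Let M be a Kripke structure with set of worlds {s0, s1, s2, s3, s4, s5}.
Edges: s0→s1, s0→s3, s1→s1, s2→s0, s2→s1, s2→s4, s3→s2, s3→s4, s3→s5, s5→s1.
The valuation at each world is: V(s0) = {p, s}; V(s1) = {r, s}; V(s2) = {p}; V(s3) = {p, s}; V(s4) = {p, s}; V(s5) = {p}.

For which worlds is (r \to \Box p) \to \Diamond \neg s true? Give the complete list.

Recall that \Box ψ holds at a world iff ψ holds at every accessible world, and \Diamond ψ holds iff ψ holds at some accessible world.
Let φ = (r \to \Box p) \to \Diamond \neg s. Evaluate φ at each world:
  s0 (successors {s1, s3}): φ is false.
  s1 (successors {s1}): φ is true.
  s2 (successors {s0, s1, s4}): φ is false.
  s3 (successors {s2, s4, s5}): φ is true.
  s4 (successors ∅): φ is false.
  s5 (successors {s1}): φ is false.
For instance, at s0:
  At s0: r \to \Box p is true, \Diamond \neg s is false, so (r \to \Box p) \to \Diamond \neg s is false.
    At s0: r is false, \Box p is false, so r \to \Box p is true.
      At s0: \Box p requires p at every successor {s1, s3}.
        p fails at s1, so \Box p is false at s0.
    At s0: \Diamond \neg s requires \neg s at some successor in {s1, s3}.
      At s1: \neg s is false.
      At s3: \neg s is false.
    So \Diamond \neg s is false at s0.
Satisfying worlds: {s1, s3}

s1, s3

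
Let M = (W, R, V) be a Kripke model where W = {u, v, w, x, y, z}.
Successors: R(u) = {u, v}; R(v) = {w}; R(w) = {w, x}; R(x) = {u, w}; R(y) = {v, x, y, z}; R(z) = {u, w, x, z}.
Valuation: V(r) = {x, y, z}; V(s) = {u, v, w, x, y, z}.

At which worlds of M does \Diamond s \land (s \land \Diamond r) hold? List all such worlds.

w, y, z

Recall that \Diamond ψ holds at a world iff ψ holds at some accessible world.
Let φ = \Diamond s \land (s \land \Diamond r). Evaluate φ at each world:
  u (successors {u, v}): φ is false.
  v (successors {w}): φ is false.
  w (successors {w, x}): φ is true.
  x (successors {u, w}): φ is false.
  y (successors {v, x, y, z}): φ is true.
  z (successors {u, w, x, z}): φ is true.
For instance, at u:
  At u: \Diamond s is true, s \land \Diamond r is false, so \Diamond s \land (s \land \Diamond r) is false.
    At u: \Diamond s requires s at some successor in {u, v}.
      s holds at u, so \Diamond s is true at u.
    At u: s is true, \Diamond r is false, so s \land \Diamond r is false.
      At u: \Diamond r requires r at some successor in {u, v}.
        At u: r is false.
        At v: r is false.
      So \Diamond r is false at u.
Satisfying worlds: {w, y, z}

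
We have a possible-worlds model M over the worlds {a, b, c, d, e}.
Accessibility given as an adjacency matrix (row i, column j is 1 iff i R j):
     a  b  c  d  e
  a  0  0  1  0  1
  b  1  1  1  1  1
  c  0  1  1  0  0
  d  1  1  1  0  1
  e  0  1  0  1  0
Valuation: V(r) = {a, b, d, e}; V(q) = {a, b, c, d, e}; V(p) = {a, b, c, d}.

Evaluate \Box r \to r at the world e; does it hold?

At e: \Box r is true, r is true, so \Box r \to r is true.
  At e: \Box r requires r at every successor {b, d}.
    At b: r is true.
    At d: r is true.
  So \Box r is true at e.

Yes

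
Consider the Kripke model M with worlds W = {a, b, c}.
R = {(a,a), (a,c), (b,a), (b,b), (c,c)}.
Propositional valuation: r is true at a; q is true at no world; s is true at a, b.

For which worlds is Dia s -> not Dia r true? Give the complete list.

c

Let φ = Dia s -> not Dia r. Evaluate φ at each world:
  a (successors {a, c}): φ is false.
  b (successors {a, b}): φ is false.
  c (successors {c}): φ is true.
For instance, at a:
  At a: Dia s is true, not Dia r is false, so Dia s -> not Dia r is false.
    At a: Dia s requires s at some successor in {a, c}.
      s holds at a, so Dia s is true at a.
    At a: Dia r is true, so not Dia r is false.
      At a: Dia r requires r at some successor in {a, c}.
        r holds at a, so Dia r is true at a.
Satisfying worlds: {c}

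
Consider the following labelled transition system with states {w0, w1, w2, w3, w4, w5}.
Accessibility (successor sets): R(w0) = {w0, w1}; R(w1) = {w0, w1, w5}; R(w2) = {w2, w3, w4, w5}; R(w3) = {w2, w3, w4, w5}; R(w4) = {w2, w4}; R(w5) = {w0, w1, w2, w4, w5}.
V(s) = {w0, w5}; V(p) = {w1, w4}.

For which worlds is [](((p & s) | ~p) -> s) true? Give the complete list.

w0, w1

Recall that []ψ holds at a world iff ψ holds at every accessible world, and <>ψ holds iff ψ holds at some accessible world.
Let φ = [](((p & s) | ~p) -> s). Evaluate φ at each world:
  w0 (successors {w0, w1}): φ is true.
  w1 (successors {w0, w1, w5}): φ is true.
  w2 (successors {w2, w3, w4, w5}): φ is false.
  w3 (successors {w2, w3, w4, w5}): φ is false.
  w4 (successors {w2, w4}): φ is false.
  w5 (successors {w0, w1, w2, w4, w5}): φ is false.
For instance, at w2:
  At w2: [](((p & s) | ~p) -> s) requires ((p & s) | ~p) -> s at every successor {w2, w3, w4, w5}.
    ((p & s) | ~p) -> s fails at w2, so [](((p & s) | ~p) -> s) is false at w2.
Satisfying worlds: {w0, w1}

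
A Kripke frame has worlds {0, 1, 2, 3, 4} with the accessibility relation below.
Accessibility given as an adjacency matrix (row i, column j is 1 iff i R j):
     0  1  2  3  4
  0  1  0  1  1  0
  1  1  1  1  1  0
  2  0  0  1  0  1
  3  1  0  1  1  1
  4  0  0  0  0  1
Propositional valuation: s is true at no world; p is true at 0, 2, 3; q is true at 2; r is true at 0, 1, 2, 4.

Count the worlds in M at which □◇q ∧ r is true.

Let φ = □◇q ∧ r. Evaluate φ at each world:
  0 (successors {0, 2, 3}): φ is true.
  1 (successors {0, 1, 2, 3}): φ is true.
  2 (successors {2, 4}): φ is false.
  3 (successors {0, 2, 3, 4}): φ is false.
  4 (successors {4}): φ is false.
For instance, at 0:
  At 0: □◇q is true, r is true, so □◇q ∧ r is true.
    At 0: □◇q requires ◇q at every successor {0, 2, 3}.
      At 0: ◇q is true.
      At 2: ◇q is true.
      At 3: ◇q is true.
    So □◇q is true at 0.
Satisfying worlds: {0, 1}

2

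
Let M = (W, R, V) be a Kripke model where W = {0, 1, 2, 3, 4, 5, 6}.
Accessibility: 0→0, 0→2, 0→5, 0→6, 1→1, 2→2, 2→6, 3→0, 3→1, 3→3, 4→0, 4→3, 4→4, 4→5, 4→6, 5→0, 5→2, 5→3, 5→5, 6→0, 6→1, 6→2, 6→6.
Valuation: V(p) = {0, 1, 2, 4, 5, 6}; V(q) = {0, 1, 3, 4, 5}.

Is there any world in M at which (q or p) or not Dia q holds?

Yes

Let φ = (q or p) or not Dia q. Evaluate φ at each world:
  0 (successors {0, 2, 5, 6}): φ is true.
  1 (successors {1}): φ is true.
  2 (successors {2, 6}): φ is true.
  3 (successors {0, 1, 3}): φ is true.
  4 (successors {0, 3, 4, 5, 6}): φ is true.
  5 (successors {0, 2, 3, 5}): φ is true.
  6 (successors {0, 1, 2, 6}): φ is true.
Detail at 0 (witness):
  At 0: q or p is true, not Dia q is false, so (q or p) or not Dia q is true.
    At 0: Dia q is true, so not Dia q is false.
      At 0: Dia q requires q at some successor in {0, 2, 5, 6}.
        q holds at 0, so Dia q is true at 0.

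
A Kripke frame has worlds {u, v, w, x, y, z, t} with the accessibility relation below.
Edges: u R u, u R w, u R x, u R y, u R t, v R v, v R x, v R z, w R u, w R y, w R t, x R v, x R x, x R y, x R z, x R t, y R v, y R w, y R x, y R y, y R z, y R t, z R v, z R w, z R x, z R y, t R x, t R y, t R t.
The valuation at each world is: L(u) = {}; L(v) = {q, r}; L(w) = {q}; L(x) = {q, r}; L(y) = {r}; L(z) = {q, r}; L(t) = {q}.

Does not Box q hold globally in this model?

No

Recall that Box ψ holds at a world iff ψ holds at every accessible world, and Dia ψ holds iff ψ holds at some accessible world.
Let φ = not Box q. Evaluate φ at each world:
  u (successors {u, w, x, y, t}): φ is true.
  v (successors {v, x, z}): φ is false.
  w (successors {u, y, t}): φ is true.
  x (successors {v, x, y, z, t}): φ is true.
  y (successors {v, w, x, y, z, t}): φ is true.
  z (successors {v, w, x, y}): φ is true.
  t (successors {x, y, t}): φ is true.
Detail at v (counterexample):
  At v: Box q is true, so not Box q is false.
    At v: Box q requires q at every successor {v, x, z}.
      At v: q is true.
      At x: q is true.
      At z: q is true.
    So Box q is true at v.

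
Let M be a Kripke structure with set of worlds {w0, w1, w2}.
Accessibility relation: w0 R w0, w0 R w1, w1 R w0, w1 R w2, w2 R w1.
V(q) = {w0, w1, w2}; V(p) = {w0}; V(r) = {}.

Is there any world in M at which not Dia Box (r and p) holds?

Let φ = not Dia Box (r and p). Evaluate φ at each world:
  w0 (successors {w0, w1}): φ is true.
  w1 (successors {w0, w2}): φ is true.
  w2 (successors {w1}): φ is true.
Detail at w0 (witness):
  At w0: Dia Box (r and p) is false, so not Dia Box (r and p) is true.
    At w0: Dia Box (r and p) requires Box (r and p) at some successor in {w0, w1}.
      At w0: Box (r and p) is false.
      At w1: Box (r and p) is false.
    So Dia Box (r and p) is false at w0.

Yes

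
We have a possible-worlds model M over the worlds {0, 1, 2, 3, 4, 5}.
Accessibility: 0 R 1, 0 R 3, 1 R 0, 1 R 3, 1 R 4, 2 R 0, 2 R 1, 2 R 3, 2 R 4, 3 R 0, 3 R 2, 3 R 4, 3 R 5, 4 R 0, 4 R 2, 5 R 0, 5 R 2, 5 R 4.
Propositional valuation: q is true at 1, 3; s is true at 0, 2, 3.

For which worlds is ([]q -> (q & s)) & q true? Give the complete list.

1, 3

Let φ = ([]q -> (q & s)) & q. Evaluate φ at each world:
  0 (successors {1, 3}): φ is false.
  1 (successors {0, 3, 4}): φ is true.
  2 (successors {0, 1, 3, 4}): φ is false.
  3 (successors {0, 2, 4, 5}): φ is true.
  4 (successors {0, 2}): φ is false.
  5 (successors {0, 2, 4}): φ is false.
For instance, at 5:
  At 5: []q -> (q & s) is true, q is false, so ([]q -> (q & s)) & q is false.
    At 5: []q is false, q & s is false, so []q -> (q & s) is true.
      At 5: []q requires q at every successor {0, 2, 4}.
        q fails at 0, so []q is false at 5.
Satisfying worlds: {1, 3}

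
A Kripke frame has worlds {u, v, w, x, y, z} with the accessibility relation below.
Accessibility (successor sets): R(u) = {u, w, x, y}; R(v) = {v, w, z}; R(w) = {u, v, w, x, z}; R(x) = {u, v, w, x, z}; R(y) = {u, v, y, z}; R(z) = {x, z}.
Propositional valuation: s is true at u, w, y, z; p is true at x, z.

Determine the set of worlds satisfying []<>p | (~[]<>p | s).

u, v, w, x, y, z

Let φ = []<>p | (~[]<>p | s). Evaluate φ at each world:
  u (successors {u, w, x, y}): φ is true.
  v (successors {v, w, z}): φ is true.
  w (successors {u, v, w, x, z}): φ is true.
  x (successors {u, v, w, x, z}): φ is true.
  y (successors {u, v, y, z}): φ is true.
  z (successors {x, z}): φ is true.
For instance, at v:
  At v: []<>p is true, ~[]<>p | s is false, so []<>p | (~[]<>p | s) is true.
    At v: []<>p requires <>p at every successor {v, w, z}.
      At v: <>p is true.
      At w: <>p is true.
      At z: <>p is true.
    So []<>p is true at v.
    At v: ~[]<>p is false, s is false, so ~[]<>p | s is false.
      At v: []<>p is true, so ~[]<>p is false.
Satisfying worlds: {u, v, w, x, y, z}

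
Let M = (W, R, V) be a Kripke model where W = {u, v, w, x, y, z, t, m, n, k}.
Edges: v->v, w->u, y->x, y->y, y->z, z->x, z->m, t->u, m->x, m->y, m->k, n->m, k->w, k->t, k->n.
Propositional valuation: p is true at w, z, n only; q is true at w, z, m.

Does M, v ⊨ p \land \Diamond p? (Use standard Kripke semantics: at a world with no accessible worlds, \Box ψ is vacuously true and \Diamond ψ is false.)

No

At v: p is false, \Diamond p is false, so p \land \Diamond p is false.
  At v: \Diamond p requires p at some successor in {v}.
    At v: p is false.
  So \Diamond p is false at v.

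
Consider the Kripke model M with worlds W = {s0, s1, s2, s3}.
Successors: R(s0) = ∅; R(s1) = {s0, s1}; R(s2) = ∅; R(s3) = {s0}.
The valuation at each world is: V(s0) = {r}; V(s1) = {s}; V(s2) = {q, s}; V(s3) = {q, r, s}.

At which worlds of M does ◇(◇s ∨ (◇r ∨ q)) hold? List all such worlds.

Let φ = ◇(◇s ∨ (◇r ∨ q)). Evaluate φ at each world:
  s0 (successors ∅): φ is false.
  s1 (successors {s0, s1}): φ is true.
  s2 (successors ∅): φ is false.
  s3 (successors {s0}): φ is false.
For instance, at s3:
  At s3: ◇(◇s ∨ (◇r ∨ q)) requires ◇s ∨ (◇r ∨ q) at some successor in {s0}.
    At s0: ◇s ∨ (◇r ∨ q) is false.
  So ◇(◇s ∨ (◇r ∨ q)) is false at s3.
Satisfying worlds: {s1}

s1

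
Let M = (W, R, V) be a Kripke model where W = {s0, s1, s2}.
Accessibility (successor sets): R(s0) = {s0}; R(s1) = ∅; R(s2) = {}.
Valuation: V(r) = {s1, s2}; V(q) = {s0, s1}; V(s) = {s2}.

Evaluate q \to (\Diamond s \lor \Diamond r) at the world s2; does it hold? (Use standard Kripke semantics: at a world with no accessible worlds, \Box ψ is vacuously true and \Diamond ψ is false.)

Yes

At s2: q is false, \Diamond s \lor \Diamond r is false, so q \to (\Diamond s \lor \Diamond r) is true.
  At s2: \Diamond s is false, \Diamond r is false, so \Diamond s \lor \Diamond r is false.
    At s2: no accessible worlds, so \Diamond s is false.
    At s2: no accessible worlds, so \Diamond r is false.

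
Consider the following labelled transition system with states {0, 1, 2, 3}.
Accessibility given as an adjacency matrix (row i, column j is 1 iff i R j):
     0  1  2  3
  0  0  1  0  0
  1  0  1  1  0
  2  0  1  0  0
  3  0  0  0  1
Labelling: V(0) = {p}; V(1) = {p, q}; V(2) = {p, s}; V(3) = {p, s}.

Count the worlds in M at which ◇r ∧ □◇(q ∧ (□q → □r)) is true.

Let φ = ◇r ∧ □◇(q ∧ (□q → □r)). Evaluate φ at each world:
  0 (successors {1}): φ is false.
  1 (successors {1, 2}): φ is false.
  2 (successors {1}): φ is false.
  3 (successors {3}): φ is false.
For instance, at 0:
  At 0: ◇r is false, □◇(q ∧ (□q → □r)) is true, so ◇r ∧ □◇(q ∧ (□q → □r)) is false.
    At 0: ◇r requires r at some successor in {1}.
      At 1: r is false.
    So ◇r is false at 0.
    At 0: □◇(q ∧ (□q → □r)) requires ◇(q ∧ (□q → □r)) at every successor {1}.
      At 1: ◇(q ∧ (□q → □r)) is true.
    So □◇(q ∧ (□q → □r)) is true at 0.
Satisfying worlds: none.

0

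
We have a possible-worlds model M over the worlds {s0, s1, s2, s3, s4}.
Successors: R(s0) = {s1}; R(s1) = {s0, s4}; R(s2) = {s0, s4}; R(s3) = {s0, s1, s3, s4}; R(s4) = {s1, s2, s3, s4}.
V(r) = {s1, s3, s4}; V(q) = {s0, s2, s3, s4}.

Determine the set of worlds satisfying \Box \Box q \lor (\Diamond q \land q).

s0, s2, s3, s4

Let φ = \Box \Box q \lor (\Diamond q \land q). Evaluate φ at each world:
  s0 (successors {s1}): φ is true.
  s1 (successors {s0, s4}): φ is false.
  s2 (successors {s0, s4}): φ is true.
  s3 (successors {s0, s1, s3, s4}): φ is true.
  s4 (successors {s1, s2, s3, s4}): φ is true.
For instance, at s4:
  At s4: \Box \Box q is false, \Diamond q \land q is true, so \Box \Box q \lor (\Diamond q \land q) is true.
    At s4: \Box \Box q requires \Box q at every successor {s1, s2, s3, s4}.
      \Box q fails at s3, so \Box \Box q is false at s4.
    At s4: \Diamond q is true, q is true, so \Diamond q \land q is true.
      At s4: \Diamond q requires q at some successor in {s1, s2, s3, s4}.
        q holds at s2, so \Diamond q is true at s4.
Satisfying worlds: {s0, s2, s3, s4}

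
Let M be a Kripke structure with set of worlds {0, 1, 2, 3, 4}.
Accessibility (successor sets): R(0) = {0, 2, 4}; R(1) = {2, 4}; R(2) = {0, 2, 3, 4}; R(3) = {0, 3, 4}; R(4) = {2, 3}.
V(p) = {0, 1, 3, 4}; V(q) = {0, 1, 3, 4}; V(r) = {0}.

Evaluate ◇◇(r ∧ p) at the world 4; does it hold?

Yes

At 4: ◇◇(r ∧ p) requires ◇(r ∧ p) at some successor in {2, 3}.
  ◇(r ∧ p) holds at 2, so ◇◇(r ∧ p) is true at 4.
    At 2: ◇(r ∧ p) requires r ∧ p at some successor in {0, 2, 3, 4}.
      r ∧ p holds at 0, so ◇(r ∧ p) is true at 2.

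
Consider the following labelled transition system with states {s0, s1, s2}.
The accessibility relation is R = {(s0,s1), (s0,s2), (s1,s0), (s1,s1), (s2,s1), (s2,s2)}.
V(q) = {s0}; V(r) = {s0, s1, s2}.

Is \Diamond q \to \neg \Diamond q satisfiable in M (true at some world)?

Let φ = \Diamond q \to \neg \Diamond q. Evaluate φ at each world:
  s0 (successors {s1, s2}): φ is true.
  s1 (successors {s0, s1}): φ is false.
  s2 (successors {s1, s2}): φ is true.
Detail at s0 (witness):
  At s0: \Diamond q is false, \neg \Diamond q is true, so \Diamond q \to \neg \Diamond q is true.
    At s0: \Diamond q requires q at some successor in {s1, s2}.
      At s1: q is false.
      At s2: q is false.
    So \Diamond q is false at s0.
    At s0: \Diamond q is false, so \neg \Diamond q is true.
      At s0: \Diamond q requires q at some successor in {s1, s2}.
        At s1: q is false.
        At s2: q is false.
      So \Diamond q is false at s0.

Yes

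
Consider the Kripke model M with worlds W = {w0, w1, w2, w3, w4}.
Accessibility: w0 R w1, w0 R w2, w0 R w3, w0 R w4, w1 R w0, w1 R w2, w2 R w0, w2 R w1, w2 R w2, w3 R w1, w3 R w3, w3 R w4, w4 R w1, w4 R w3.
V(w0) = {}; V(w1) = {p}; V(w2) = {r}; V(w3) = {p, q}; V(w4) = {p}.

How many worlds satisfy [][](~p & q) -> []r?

5

Let φ = [][](~p & q) -> []r. Evaluate φ at each world:
  w0 (successors {w1, w2, w3, w4}): φ is true.
  w1 (successors {w0, w2}): φ is true.
  w2 (successors {w0, w1, w2}): φ is true.
  w3 (successors {w1, w3, w4}): φ is true.
  w4 (successors {w1, w3}): φ is true.
For instance, at w4:
  At w4: [][](~p & q) is false, []r is false, so [][](~p & q) -> []r is true.
    At w4: [][](~p & q) requires [](~p & q) at every successor {w1, w3}.
      [](~p & q) fails at w1, so [][](~p & q) is false at w4.
    At w4: []r requires r at every successor {w1, w3}.
      r fails at w1, so []r is false at w4.
Satisfying worlds: {w0, w1, w2, w3, w4}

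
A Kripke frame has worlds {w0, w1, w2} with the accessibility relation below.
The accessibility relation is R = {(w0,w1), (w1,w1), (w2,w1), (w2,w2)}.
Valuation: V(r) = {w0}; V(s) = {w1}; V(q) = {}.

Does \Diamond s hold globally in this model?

Yes

Let φ = \Diamond s. Evaluate φ at each world:
  w0 (successors {w1}): φ is true.
  w1 (successors {w1}): φ is true.
  w2 (successors {w1, w2}): φ is true.
For instance, at w2:
  At w2: \Diamond s requires s at some successor in {w1, w2}.
    s holds at w1, so \Diamond s is true at w2.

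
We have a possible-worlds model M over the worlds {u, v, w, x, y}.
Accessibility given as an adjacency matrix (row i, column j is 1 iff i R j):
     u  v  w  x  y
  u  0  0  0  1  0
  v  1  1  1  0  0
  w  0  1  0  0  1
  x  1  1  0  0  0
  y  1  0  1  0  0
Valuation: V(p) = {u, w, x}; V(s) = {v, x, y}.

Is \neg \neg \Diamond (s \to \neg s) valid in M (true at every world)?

No

Let φ = \neg \neg \Diamond (s \to \neg s). Evaluate φ at each world:
  u (successors {x}): φ is false.
  v (successors {u, v, w}): φ is true.
  w (successors {v, y}): φ is false.
  x (successors {u, v}): φ is true.
  y (successors {u, w}): φ is true.
Detail at u (counterexample):
  At u: \neg \Diamond (s \to \neg s) is true, so \neg \neg \Diamond (s \to \neg s) is false.
    At u: \Diamond (s \to \neg s) is false, so \neg \Diamond (s \to \neg s) is true.
      At u: \Diamond (s \to \neg s) requires s \to \neg s at some successor in {x}.
        At x: s \to \neg s is false.
      So \Diamond (s \to \neg s) is false at u.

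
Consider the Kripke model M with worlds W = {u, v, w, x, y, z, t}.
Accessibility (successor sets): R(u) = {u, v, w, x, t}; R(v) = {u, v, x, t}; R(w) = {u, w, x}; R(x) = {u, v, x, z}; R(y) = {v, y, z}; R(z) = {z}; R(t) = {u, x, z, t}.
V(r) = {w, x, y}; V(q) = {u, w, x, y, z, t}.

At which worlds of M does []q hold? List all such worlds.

w, z, t

Recall that []ψ holds at a world iff ψ holds at every accessible world, and <>ψ holds iff ψ holds at some accessible world.
Let φ = []q. Evaluate φ at each world:
  u (successors {u, v, w, x, t}): φ is false.
  v (successors {u, v, x, t}): φ is false.
  w (successors {u, w, x}): φ is true.
  x (successors {u, v, x, z}): φ is false.
  y (successors {v, y, z}): φ is false.
  z (successors {z}): φ is true.
  t (successors {u, x, z, t}): φ is true.
For instance, at v:
  At v: []q requires q at every successor {u, v, x, t}.
    q fails at v, so []q is false at v.
Satisfying worlds: {w, z, t}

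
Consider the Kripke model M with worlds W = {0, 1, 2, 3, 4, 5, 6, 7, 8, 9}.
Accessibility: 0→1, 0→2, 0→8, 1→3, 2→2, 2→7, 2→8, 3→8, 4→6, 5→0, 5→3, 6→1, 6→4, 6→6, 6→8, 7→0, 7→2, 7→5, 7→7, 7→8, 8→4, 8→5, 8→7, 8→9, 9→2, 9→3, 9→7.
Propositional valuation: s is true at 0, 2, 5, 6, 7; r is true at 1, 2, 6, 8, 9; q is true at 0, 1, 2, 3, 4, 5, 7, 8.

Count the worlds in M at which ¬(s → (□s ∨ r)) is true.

Let φ = ¬(s → (□s ∨ r)). Evaluate φ at each world:
  0 (successors {1, 2, 8}): φ is true.
  1 (successors {3}): φ is false.
  2 (successors {2, 7, 8}): φ is false.
  3 (successors {8}): φ is false.
  4 (successors {6}): φ is false.
  5 (successors {0, 3}): φ is true.
  6 (successors {1, 4, 6, 8}): φ is false.
  7 (successors {0, 2, 5, 7, 8}): φ is true.
  8 (successors {4, 5, 7, 9}): φ is false.
  9 (successors {2, 3, 7}): φ is false.
For instance, at 4:
  At 4: s → (□s ∨ r) is true, so ¬(s → (□s ∨ r)) is false.
    At 4: s is false, □s ∨ r is true, so s → (□s ∨ r) is true.
      At 4: □s is true, r is false, so □s ∨ r is true.
Satisfying worlds: {0, 5, 7}

3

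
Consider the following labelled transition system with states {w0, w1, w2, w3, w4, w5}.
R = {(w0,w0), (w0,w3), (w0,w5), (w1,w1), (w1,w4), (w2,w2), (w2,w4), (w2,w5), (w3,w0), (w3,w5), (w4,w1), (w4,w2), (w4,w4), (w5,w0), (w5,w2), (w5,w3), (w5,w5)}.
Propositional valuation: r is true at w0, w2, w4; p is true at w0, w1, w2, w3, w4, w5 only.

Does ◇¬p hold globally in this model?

Let φ = ◇¬p. Evaluate φ at each world:
  w0 (successors {w0, w3, w5}): φ is false.
  w1 (successors {w1, w4}): φ is false.
  w2 (successors {w2, w4, w5}): φ is false.
  w3 (successors {w0, w5}): φ is false.
  w4 (successors {w1, w2, w4}): φ is false.
  w5 (successors {w0, w2, w3, w5}): φ is false.
Detail at w0 (counterexample):
  At w0: ◇¬p requires ¬p at some successor in {w0, w3, w5}.
    At w0: ¬p is false.
    At w3: ¬p is false.
    At w5: ¬p is false.
  So ◇¬p is false at w0.

No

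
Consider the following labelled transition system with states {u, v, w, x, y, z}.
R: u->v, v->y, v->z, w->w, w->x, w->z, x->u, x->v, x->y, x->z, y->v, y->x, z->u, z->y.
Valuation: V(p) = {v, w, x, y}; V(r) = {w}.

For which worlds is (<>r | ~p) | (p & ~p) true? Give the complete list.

u, w, z

Let φ = (<>r | ~p) | (p & ~p). Evaluate φ at each world:
  u (successors {v}): φ is true.
  v (successors {y, z}): φ is false.
  w (successors {w, x, z}): φ is true.
  x (successors {u, v, y, z}): φ is false.
  y (successors {v, x}): φ is false.
  z (successors {u, y}): φ is true.
For instance, at w:
  At w: <>r | ~p is true, p & ~p is false, so (<>r | ~p) | (p & ~p) is true.
    At w: <>r is true, ~p is false, so <>r | ~p is true.
      At w: <>r requires r at some successor in {w, x, z}.
        r holds at w, so <>r is true at w.
Satisfying worlds: {u, w, z}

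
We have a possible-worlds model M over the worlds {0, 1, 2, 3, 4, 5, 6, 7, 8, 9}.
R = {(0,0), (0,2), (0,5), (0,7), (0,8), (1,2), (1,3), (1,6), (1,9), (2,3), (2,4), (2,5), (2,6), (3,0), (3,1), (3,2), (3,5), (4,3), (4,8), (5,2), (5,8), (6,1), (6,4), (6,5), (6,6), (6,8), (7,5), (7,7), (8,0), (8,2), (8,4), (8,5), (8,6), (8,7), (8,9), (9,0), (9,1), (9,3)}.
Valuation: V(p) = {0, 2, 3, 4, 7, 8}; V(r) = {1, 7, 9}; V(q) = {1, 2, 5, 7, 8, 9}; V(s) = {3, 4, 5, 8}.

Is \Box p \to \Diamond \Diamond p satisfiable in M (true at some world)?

Yes

Let φ = \Box p \to \Diamond \Diamond p. Evaluate φ at each world:
  0 (successors {0, 2, 5, 7, 8}): φ is true.
  1 (successors {2, 3, 6, 9}): φ is true.
  2 (successors {3, 4, 5, 6}): φ is true.
  3 (successors {0, 1, 2, 5}): φ is true.
  4 (successors {3, 8}): φ is true.
  5 (successors {2, 8}): φ is true.
  6 (successors {1, 4, 5, 6, 8}): φ is true.
  7 (successors {5, 7}): φ is true.
  8 (successors {0, 2, 4, 5, 6, 7, 9}): φ is true.
  9 (successors {0, 1, 3}): φ is true.
Detail at 0 (witness):
  At 0: \Box p is false, \Diamond \Diamond p is true, so \Box p \to \Diamond \Diamond p is true.
    At 0: \Box p requires p at every successor {0, 2, 5, 7, 8}.
      p fails at 5, so \Box p is false at 0.
    At 0: \Diamond \Diamond p requires \Diamond p at some successor in {0, 2, 5, 7, 8}.
      \Diamond p holds at 0, so \Diamond \Diamond p is true at 0.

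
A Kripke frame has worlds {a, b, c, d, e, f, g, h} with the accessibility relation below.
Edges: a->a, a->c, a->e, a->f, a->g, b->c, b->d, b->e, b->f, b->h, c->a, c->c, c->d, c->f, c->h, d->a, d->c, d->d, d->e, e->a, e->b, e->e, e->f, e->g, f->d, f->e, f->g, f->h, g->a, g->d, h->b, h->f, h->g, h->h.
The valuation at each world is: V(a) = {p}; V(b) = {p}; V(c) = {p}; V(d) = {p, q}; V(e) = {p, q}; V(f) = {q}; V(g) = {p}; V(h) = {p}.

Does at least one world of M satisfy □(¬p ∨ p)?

Recall that □ψ holds at a world iff ψ holds at every accessible world, and ◇ψ holds iff ψ holds at some accessible world.
Let φ = □(¬p ∨ p). Evaluate φ at each world:
  a (successors {a, c, e, f, g}): φ is true.
  b (successors {c, d, e, f, h}): φ is true.
  c (successors {a, c, d, f, h}): φ is true.
  d (successors {a, c, d, e}): φ is true.
  e (successors {a, b, e, f, g}): φ is true.
  f (successors {d, e, g, h}): φ is true.
  g (successors {a, d}): φ is true.
  h (successors {b, f, g, h}): φ is true.
Detail at a (witness):
  At a: □(¬p ∨ p) requires ¬p ∨ p at every successor {a, c, e, f, g}.
    At a: ¬p ∨ p is true.
    At c: ¬p ∨ p is true.
    At e: ¬p ∨ p is true.
    At f: ¬p ∨ p is true.
    At g: ¬p ∨ p is true.
  So □(¬p ∨ p) is true at a.

Yes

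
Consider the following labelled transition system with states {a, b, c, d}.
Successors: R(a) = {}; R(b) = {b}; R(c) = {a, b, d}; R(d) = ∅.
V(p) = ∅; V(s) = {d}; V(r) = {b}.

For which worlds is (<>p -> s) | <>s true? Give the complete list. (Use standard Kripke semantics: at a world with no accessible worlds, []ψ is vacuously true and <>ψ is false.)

Let φ = (<>p -> s) | <>s. Evaluate φ at each world:
  a (successors ∅): φ is true.
  b (successors {b}): φ is true.
  c (successors {a, b, d}): φ is true.
  d (successors ∅): φ is true.
For instance, at c:
  At c: <>p -> s is true, <>s is true, so (<>p -> s) | <>s is true.
    At c: <>p is false, s is false, so <>p -> s is true.
      At c: <>p requires p at some successor in {a, b, d}.
        At a: p is false.
        At b: p is false.
        At d: p is false.
      So <>p is false at c.
    At c: <>s requires s at some successor in {a, b, d}.
      s holds at d, so <>s is true at c.
Satisfying worlds: {a, b, c, d}

a, b, c, d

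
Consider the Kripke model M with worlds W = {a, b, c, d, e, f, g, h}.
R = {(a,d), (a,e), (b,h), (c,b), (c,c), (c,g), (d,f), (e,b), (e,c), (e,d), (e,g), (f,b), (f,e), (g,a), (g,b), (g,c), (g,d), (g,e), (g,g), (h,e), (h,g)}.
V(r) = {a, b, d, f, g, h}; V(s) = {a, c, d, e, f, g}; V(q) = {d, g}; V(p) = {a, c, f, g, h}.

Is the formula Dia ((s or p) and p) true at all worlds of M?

Let φ = Dia ((s or p) and p). Evaluate φ at each world:
  a (successors {d, e}): φ is false.
  b (successors {h}): φ is true.
  c (successors {b, c, g}): φ is true.
  d (successors {f}): φ is true.
  e (successors {b, c, d, g}): φ is true.
  f (successors {b, e}): φ is false.
  g (successors {a, b, c, d, e, g}): φ is true.
  h (successors {e, g}): φ is true.
Detail at a (counterexample):
  At a: Dia ((s or p) and p) requires (s or p) and p at some successor in {d, e}.
    At d: (s or p) and p is false.
    At e: (s or p) and p is false.
  So Dia ((s or p) and p) is false at a.

No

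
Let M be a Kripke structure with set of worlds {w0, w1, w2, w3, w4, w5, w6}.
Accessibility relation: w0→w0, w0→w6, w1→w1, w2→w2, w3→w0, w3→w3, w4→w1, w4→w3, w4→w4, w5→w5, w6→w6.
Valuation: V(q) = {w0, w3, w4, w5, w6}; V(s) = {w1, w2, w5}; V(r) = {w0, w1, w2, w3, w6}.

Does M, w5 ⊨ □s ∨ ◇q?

Recall that □ψ holds at a world iff ψ holds at every accessible world, and ◇ψ holds iff ψ holds at some accessible world.
At w5: □s is true, ◇q is true, so □s ∨ ◇q is true.
  At w5: □s requires s at every successor {w5}.
    At w5: s is true.
  So □s is true at w5.
  At w5: ◇q requires q at some successor in {w5}.
    q holds at w5, so ◇q is true at w5.

Yes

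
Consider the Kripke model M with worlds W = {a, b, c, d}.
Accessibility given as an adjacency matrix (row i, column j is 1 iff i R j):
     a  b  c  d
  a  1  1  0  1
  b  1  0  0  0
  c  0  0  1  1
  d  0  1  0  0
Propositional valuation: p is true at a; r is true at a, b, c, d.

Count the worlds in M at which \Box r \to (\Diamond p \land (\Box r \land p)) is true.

1

Recall that \Box ψ holds at a world iff ψ holds at every accessible world, and \Diamond ψ holds iff ψ holds at some accessible world.
Let φ = \Box r \to (\Diamond p \land (\Box r \land p)). Evaluate φ at each world:
  a (successors {a, b, d}): φ is true.
  b (successors {a}): φ is false.
  c (successors {c, d}): φ is false.
  d (successors {b}): φ is false.
For instance, at d:
  At d: \Box r is true, \Diamond p \land (\Box r \land p) is false, so \Box r \to (\Diamond p \land (\Box r \land p)) is false.
    At d: \Box r requires r at every successor {b}.
      At b: r is true.
    So \Box r is true at d.
    At d: \Diamond p is false, \Box r \land p is false, so \Diamond p \land (\Box r \land p) is false.
      At d: \Diamond p requires p at some successor in {b}.
        At b: p is false.
      So \Diamond p is false at d.
      At d: \Box r is true, p is false, so \Box r \land p is false.
Satisfying worlds: {a}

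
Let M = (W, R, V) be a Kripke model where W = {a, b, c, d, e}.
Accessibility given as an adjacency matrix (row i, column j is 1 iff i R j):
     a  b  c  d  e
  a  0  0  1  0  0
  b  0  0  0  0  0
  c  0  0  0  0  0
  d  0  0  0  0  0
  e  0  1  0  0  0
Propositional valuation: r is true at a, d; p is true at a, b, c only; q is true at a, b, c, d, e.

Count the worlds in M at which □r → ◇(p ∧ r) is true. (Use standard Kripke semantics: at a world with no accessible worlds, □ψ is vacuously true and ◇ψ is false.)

2

Recall that □ψ holds at a world iff ψ holds at every accessible world, and ◇ψ holds iff ψ holds at some accessible world.
Let φ = □r → ◇(p ∧ r). Evaluate φ at each world:
  a (successors {c}): φ is true.
  b (successors ∅): φ is false.
  c (successors ∅): φ is false.
  d (successors ∅): φ is false.
  e (successors {b}): φ is true.
For instance, at a:
  At a: □r is false, ◇(p ∧ r) is false, so □r → ◇(p ∧ r) is true.
    At a: □r requires r at every successor {c}.
      r fails at c, so □r is false at a.
    At a: ◇(p ∧ r) requires p ∧ r at some successor in {c}.
      At c: p ∧ r is false.
    So ◇(p ∧ r) is false at a.
Satisfying worlds: {a, e}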